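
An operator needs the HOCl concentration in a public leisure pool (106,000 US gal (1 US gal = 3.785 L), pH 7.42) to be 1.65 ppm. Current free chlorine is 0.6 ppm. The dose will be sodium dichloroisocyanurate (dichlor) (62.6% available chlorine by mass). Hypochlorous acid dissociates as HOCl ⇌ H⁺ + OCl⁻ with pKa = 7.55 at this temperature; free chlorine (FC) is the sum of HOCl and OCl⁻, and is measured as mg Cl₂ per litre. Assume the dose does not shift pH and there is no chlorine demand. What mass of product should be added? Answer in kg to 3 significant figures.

Volume: 106,000 US gal × 3.785 L/gal = 401,210 L.
[OCl⁻]/[HOCl] = 10^(pH − pKa) = 10^(7.42 − 7.55) = 0.7413; fraction as HOCl = 1/(1 + 0.7413) = 0.5743.
Free chlorine required for 1.65 ppm HOCl: 1.65 / 0.5743 = 2.873 ppm.
FC to add: 2.873 − 0.6 = 2.273 mg/L as Cl₂.
Cl₂ equivalent: 2.273 mg/L × 401,210 L = 912 g.
Product at 62.6% available Cl: 912 / 0.626 = 1457 g.

1.46 kg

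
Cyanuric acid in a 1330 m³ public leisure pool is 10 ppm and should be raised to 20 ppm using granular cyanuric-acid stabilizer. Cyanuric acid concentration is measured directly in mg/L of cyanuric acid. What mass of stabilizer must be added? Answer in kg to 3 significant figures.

Volume: 1330 m³ = 1,330,000 L.
CYA to add: (20 − 10) = 10 mg/L × 1,330,000 L = 13,300 g cyanuric acid.

13.3 kg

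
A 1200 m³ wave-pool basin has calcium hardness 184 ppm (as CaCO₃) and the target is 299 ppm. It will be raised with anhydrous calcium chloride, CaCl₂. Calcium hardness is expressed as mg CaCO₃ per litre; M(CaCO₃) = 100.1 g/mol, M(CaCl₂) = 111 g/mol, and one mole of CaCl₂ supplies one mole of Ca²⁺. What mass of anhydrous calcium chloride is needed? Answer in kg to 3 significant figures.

153 kg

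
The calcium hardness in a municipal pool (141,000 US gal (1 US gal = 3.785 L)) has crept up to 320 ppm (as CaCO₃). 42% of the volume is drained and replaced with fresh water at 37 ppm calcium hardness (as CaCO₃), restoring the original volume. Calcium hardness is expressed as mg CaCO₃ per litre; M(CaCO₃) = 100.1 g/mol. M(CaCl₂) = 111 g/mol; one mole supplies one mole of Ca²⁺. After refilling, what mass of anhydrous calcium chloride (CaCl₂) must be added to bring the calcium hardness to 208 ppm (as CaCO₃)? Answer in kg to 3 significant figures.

4.06 kg

Volume: 141,000 US gal × 3.785 L/gal = 533,685 L.
After draining 42% and refilling: 320 × 0.58 + 37 × 0.42 = 201.14 ppm.
Deficit to target: 208 − 201.14 = 6.86 mg/L.
As CaCO₃: 6.86 mg/L × 533,685 L = 3661 g; ÷ 100.1 = 36.57 mol Ca²⁺.
Mass: 36.57 × 111 = 4060 g.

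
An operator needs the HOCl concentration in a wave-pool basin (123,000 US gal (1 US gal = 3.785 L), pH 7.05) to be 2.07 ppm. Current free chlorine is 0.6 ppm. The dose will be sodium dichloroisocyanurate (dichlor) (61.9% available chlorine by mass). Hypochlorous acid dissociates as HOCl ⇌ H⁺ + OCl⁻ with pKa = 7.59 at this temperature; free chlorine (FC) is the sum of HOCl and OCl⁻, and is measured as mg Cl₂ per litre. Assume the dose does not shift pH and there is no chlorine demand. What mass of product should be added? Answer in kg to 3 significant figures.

1.55 kg

Volume: 123,000 US gal × 3.785 L/gal = 465,555 L.
[OCl⁻]/[HOCl] = 10^(pH − pKa) = 10^(7.05 − 7.59) = 0.2884; fraction as HOCl = 1/(1 + 0.2884) = 0.7762.
Free chlorine required for 2.07 ppm HOCl: 2.07 / 0.7762 = 2.667 ppm.
FC to add: 2.667 − 0.6 = 2.067 mg/L as Cl₂.
Cl₂ equivalent: 2.067 mg/L × 465,555 L = 962.3 g.
Product at 61.9% available Cl: 962.3 / 0.619 = 1555 g.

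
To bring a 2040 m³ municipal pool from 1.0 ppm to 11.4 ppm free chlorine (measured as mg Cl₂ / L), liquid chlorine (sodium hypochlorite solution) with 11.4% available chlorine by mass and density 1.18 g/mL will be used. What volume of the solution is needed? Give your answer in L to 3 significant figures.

158 L

Volume: 2040 m³ = 2,040,000 L.
Chlorine deficit: 11.4 − 1.0 = 10.4 ppm = 10.4 mg/L as Cl₂.
Cl₂ equivalent needed: 10.4 mg/L × 2,040,000 L = 21,220,000 mg = 21,220 g.
Product at 11.4% available chlorine: 21,220 / 0.114 = 186,100 g.
Volume at density 1.18 g/mL: 186,100 g ÷ 1.18 g/mL = 157,700 mL.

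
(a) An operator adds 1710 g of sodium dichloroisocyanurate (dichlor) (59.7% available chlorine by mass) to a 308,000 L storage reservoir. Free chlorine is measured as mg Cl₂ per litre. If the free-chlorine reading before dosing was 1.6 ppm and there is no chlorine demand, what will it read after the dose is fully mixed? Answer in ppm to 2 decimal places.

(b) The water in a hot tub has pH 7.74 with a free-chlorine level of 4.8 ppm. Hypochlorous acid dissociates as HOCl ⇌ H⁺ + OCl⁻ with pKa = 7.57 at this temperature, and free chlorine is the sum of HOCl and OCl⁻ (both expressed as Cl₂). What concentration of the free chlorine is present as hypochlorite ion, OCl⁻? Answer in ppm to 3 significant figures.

(a) Available chlorine delivered: 1710 g × 0.597 = 1021 g as Cl₂.
(a) Concentration rise: 1021 g / 308,000 L = 3.315 mg/L = 3.31 ppm.
(a) Final FC: 1.6 + 3.31 = 4.91 ppm.

(b) [OCl⁻]/[HOCl] = 10^(pH − pKa) = 10^(7.74 − 7.57) = 10^0.17 = 1.479.
(b) Fraction as HOCl = 1 / (1 + 1.479) = 0.4034.
(b) OCl⁻ = (1 − 0.4034) × 4.8 ppm = 2.864 ppm.

(a) 4.91 ppm; (b) 2.86 ppm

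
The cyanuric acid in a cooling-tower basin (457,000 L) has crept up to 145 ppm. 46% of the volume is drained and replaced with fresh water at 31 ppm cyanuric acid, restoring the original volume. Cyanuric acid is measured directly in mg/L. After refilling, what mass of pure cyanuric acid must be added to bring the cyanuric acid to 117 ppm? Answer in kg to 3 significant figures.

After draining 46% and refilling: 145 × 0.54 + 31 × 0.46 = 92.56 ppm.
Deficit to target: 117 − 92.56 = 24.44 mg/L.
Mass: 24.44 mg/L × 457,000 L = 11,170 g cyanuric acid.

11.2 kg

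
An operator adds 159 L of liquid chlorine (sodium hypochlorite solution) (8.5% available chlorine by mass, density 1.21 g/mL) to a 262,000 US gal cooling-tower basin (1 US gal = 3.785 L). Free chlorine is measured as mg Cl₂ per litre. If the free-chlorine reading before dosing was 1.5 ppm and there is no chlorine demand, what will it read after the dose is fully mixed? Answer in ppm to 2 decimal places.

Volume: 262,000 US gal × 3.785 L/gal = 991,670 L.
Mass of solution: 159 L × 1000 mL/L × 1.21 g/mL = 192,400 g.
Available chlorine delivered: 192,400 g × 0.085 = 16,350 g as Cl₂.
Concentration rise: 16,350 g / 991,670 L = 16.49 mg/L = 16.49 ppm.
Final FC: 1.5 + 16.49 = 17.99 ppm.

17.99 ppm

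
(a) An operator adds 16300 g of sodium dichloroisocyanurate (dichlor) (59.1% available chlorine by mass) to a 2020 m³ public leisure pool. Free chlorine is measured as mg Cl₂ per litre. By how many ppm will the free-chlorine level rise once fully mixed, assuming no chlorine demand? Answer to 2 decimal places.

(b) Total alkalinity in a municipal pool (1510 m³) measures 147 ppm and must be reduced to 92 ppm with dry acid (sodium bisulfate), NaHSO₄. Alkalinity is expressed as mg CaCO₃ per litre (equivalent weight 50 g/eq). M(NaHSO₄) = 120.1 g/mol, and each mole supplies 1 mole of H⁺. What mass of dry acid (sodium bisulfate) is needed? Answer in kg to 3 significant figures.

(a) 4.77 ppm; (b) 199 kg

(a) Volume: 2020 m³ = 2,020,000 L.
(a) Available chlorine delivered: 16,300 g × 0.591 = 9633 g as Cl₂.
(a) Concentration rise: 9633 g / 2,020,000 L = 4.769 mg/L = 4.77 ppm.

(b) Volume: 1510 m³ = 1,510,000 L.
(b) Alkalinity to neutralize: (147 − 92) = 55 mg/L as CaCO₃ × 1,510,000 L = 83,050 g as CaCO₃.
(b) Equivalents of H⁺ required: 83,050 ÷ 50 g/eq = 1661 eq = 1661 mol NaHSO₄.
(b) Mass of NaHSO₄: 1661 × 120.1 = 199,500 g.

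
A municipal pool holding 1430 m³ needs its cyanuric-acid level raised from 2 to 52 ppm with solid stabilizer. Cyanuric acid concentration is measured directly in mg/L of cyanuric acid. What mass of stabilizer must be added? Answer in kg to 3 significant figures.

71.5 kg

Volume: 1430 m³ = 1,430,000 L.
CYA to add: (52 − 2) = 50 mg/L × 1,430,000 L = 71,500 g cyanuric acid.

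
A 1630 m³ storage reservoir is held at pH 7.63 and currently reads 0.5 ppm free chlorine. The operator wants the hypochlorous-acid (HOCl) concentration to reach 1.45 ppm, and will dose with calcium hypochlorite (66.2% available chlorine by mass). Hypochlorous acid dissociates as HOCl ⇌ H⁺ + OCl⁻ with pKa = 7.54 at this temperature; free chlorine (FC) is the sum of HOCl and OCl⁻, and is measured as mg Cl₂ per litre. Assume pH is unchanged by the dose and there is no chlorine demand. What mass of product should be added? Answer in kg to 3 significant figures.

6.73 kg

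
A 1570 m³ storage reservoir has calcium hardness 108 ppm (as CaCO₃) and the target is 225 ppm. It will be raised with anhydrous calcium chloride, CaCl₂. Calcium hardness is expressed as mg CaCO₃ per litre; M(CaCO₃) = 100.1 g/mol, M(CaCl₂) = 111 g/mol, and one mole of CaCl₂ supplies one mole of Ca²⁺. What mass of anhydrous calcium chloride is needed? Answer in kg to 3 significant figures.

Volume: 1570 m³ = 1,570,000 L.
Hardness to add: (225 − 108) = 117 mg/L as CaCO₃ × 1,570,000 L = 183,700 g as CaCO₃.
Moles of Ca²⁺ (1 mol Ca²⁺ ≡ 1 mol CaCO₃): 183,700 / 100.1 g/mol = 1835 mol.
Mass of CaCl₂: 1835 × 111 = 203,700 g.

204 kg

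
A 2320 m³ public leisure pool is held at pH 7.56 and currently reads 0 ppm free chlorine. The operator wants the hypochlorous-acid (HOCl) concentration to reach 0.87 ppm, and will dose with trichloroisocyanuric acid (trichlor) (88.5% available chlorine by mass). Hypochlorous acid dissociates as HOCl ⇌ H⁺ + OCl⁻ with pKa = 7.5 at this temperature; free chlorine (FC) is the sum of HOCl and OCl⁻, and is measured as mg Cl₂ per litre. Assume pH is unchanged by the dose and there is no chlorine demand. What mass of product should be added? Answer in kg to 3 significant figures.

4.90 kg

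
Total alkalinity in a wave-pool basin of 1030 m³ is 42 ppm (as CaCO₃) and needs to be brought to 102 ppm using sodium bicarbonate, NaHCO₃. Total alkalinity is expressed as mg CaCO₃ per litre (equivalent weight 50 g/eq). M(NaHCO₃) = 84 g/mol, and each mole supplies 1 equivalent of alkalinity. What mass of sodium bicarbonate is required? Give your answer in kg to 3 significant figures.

Volume: 1030 m³ = 1,030,000 L.
Alkalinity to add: (102 − 42) = 60 mg/L as CaCO₃ × 1,030,000 L = 61,800 g as CaCO₃.
Equivalents: 61,800 g ÷ 50 g/eq = 1236 eq.
NaHCO₃ supplies 1 eq per mole → 1236 mol.
Mass: 1236 mol × 84 g/mol = 103,800 g.

104 kg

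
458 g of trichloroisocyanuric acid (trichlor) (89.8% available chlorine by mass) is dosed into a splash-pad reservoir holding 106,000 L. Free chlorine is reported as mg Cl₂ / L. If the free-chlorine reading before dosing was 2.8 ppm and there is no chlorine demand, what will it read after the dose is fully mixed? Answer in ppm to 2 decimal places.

Available chlorine delivered: 458 g × 0.898 = 411.3 g as Cl₂.
Concentration rise: 411.3 g / 106,000 L = 3.88 mg/L = 3.88 ppm.
Final FC: 2.8 + 3.88 = 6.68 ppm.

6.68 ppm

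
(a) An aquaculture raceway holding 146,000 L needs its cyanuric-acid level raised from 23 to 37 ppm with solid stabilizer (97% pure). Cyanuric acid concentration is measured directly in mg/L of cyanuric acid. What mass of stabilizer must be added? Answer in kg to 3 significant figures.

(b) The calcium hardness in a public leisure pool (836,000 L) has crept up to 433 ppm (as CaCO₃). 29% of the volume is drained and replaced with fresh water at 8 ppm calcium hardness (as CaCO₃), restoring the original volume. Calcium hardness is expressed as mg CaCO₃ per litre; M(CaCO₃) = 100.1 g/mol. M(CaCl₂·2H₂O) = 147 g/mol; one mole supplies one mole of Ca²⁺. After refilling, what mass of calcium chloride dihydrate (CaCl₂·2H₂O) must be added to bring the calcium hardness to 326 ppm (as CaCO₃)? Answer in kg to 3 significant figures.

(a) CYA to add: (37 − 23) = 14 mg/L × 146,000 L = 2044 g cyanuric acid.
(a) At 97% purity: 2044 / 0.97 = 2107 g product.

(b) After draining 29% and refilling: 433 × 0.71 + 8 × 0.29 = 309.75 ppm.
(b) Deficit to target: 326 − 309.75 = 16.25 mg/L.
(b) As CaCO₃: 16.25 mg/L × 836,000 L = 13,580 g; ÷ 100.1 = 135.7 mol Ca²⁺.
(b) Mass: 135.7 × 147 = 19,950 g.

(a) 2.11 kg; (b) 19.9 kg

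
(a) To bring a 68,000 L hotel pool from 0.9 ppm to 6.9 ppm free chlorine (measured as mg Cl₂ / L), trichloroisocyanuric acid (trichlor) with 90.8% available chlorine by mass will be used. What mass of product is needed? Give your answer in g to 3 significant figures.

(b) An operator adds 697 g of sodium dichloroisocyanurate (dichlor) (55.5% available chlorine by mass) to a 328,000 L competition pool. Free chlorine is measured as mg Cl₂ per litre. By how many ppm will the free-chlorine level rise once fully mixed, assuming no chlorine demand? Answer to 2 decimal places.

(a) 449 g; (b) 1.18 ppm

(a) Chlorine deficit: 6.9 − 0.9 = 6 ppm = 6 mg/L as Cl₂.
(a) Cl₂ equivalent needed: 6 mg/L × 68,000 L = 408,000 mg = 408 g.
(a) Product at 90.8% available chlorine: 408 / 0.908 = 449.3 g.

(b) Available chlorine delivered: 697 g × 0.555 = 386.8 g as Cl₂.
(b) Concentration rise: 386.8 g / 328,000 L = 1.179 mg/L = 1.18 ppm.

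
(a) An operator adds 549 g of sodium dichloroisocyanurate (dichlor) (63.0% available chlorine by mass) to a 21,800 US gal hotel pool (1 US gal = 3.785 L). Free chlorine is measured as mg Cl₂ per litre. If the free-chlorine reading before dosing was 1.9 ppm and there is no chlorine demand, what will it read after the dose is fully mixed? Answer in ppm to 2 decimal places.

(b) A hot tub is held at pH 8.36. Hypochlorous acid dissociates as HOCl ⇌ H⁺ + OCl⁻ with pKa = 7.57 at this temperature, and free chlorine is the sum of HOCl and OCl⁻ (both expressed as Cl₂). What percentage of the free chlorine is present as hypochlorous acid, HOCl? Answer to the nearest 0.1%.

(a) Volume: 21,800 US gal × 3.785 L/gal = 82,513 L.
(a) Available chlorine delivered: 549 g × 0.63 = 345.9 g as Cl₂.
(a) Concentration rise: 345.9 g / 82,513 L = 4.192 mg/L = 4.19 ppm.
(a) Final FC: 1.9 + 4.19 = 6.09 ppm.

(b) [OCl⁻]/[HOCl] = 10^(pH − pKa) = 10^(8.36 − 7.57) = 10^0.79 = 6.166.
(b) Fraction as HOCl = 1 / (1 + 6.166) = 0.1395.

(a) 6.09 ppm; (b) 14.0%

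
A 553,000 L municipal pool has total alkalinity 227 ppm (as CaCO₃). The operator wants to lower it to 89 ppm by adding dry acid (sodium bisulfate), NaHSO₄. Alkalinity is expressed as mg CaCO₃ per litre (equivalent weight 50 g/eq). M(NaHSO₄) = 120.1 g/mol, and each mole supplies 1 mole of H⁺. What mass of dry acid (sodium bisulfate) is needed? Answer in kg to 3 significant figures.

Alkalinity to neutralize: (227 − 89) = 138 mg/L as CaCO₃ × 553,000 L = 76,310 g as CaCO₃.
Equivalents of H⁺ required: 76,310 ÷ 50 g/eq = 1526 eq = 1526 mol NaHSO₄.
Mass of NaHSO₄: 1526 × 120.1 = 183,300 g.

183 kg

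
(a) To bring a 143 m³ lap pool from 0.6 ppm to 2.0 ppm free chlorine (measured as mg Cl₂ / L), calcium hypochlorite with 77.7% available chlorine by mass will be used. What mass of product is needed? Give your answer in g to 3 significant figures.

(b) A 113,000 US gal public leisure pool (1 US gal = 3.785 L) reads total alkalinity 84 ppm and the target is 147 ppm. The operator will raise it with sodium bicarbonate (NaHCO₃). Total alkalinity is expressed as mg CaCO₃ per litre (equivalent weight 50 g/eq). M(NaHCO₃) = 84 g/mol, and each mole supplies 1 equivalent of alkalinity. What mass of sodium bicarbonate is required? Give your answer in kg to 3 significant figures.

(a) Volume: 143 m³ = 143,000 L.
(a) Chlorine deficit: 2.0 − 0.6 = 1.4 ppm = 1.4 mg/L as Cl₂.
(a) Cl₂ equivalent needed: 1.4 mg/L × 143,000 L = 200,200 mg = 200.2 g.
(a) Product at 77.7% available chlorine: 200.2 / 0.777 = 257.7 g.

(b) Volume: 113,000 US gal × 3.785 L/gal = 427,705 L.
(b) Alkalinity to add: (147 − 84) = 63 mg/L as CaCO₃ × 427,705 L = 26,950 g as CaCO₃.
(b) Equivalents: 26,950 g ÷ 50 g/eq = 538.9 eq.
(b) NaHCO₃ supplies 1 eq per mole → 538.9 mol.
(b) Mass: 538.9 mol × 84 g/mol = 45,270 g.

(a) 258 g; (b) 45.3 kg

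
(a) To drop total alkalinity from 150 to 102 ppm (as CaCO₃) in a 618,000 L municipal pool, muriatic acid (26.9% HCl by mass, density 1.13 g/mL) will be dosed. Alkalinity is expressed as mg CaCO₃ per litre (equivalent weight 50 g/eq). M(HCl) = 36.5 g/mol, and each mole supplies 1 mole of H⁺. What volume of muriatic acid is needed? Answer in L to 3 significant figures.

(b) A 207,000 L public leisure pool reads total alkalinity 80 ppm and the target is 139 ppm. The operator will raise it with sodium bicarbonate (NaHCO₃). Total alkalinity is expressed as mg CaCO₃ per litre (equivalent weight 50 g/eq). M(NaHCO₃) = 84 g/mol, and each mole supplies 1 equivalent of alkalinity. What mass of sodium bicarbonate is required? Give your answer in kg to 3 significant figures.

(a) Alkalinity to neutralize: (150 − 102) = 48 mg/L as CaCO₃ × 618,000 L = 29,660 g as CaCO₃.
(a) Equivalents of H⁺ required: 29,660 ÷ 50 g/eq = 593.3 eq = 593.3 mol HCl.
(a) Mass of HCl: 593.3 × 36.5 = 21,650 g.
(a) Mass of 26.9% solution: 21,650 / 0.269 = 80,500 g.
(a) Volume: 80,500 g ÷ 1.13 g/mL = 71,240 mL.

(b) Alkalinity to add: (139 − 80) = 59 mg/L as CaCO₃ × 207,000 L = 12,210 g as CaCO₃.
(b) Equivalents: 12,210 g ÷ 50 g/eq = 244.3 eq.
(b) NaHCO₃ supplies 1 eq per mole → 244.3 mol.
(b) Mass: 244.3 mol × 84 g/mol = 20,520 g.

(a) 71.2 L; (b) 20.5 kg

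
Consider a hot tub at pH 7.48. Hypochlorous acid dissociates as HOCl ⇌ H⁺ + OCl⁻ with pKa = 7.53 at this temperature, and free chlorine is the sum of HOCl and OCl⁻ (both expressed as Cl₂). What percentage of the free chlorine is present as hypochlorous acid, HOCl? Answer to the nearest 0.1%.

52.9%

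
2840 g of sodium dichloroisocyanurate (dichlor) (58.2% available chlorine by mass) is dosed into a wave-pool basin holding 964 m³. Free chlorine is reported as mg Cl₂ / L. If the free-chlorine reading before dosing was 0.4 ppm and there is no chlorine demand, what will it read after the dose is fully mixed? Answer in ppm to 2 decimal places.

Volume: 964 m³ = 964,000 L.
Available chlorine delivered: 2840 g × 0.582 = 1653 g as Cl₂.
Concentration rise: 1653 g / 964,000 L = 1.715 mg/L = 1.71 ppm.
Final FC: 0.4 + 1.71 = 2.11 ppm.

2.11 ppm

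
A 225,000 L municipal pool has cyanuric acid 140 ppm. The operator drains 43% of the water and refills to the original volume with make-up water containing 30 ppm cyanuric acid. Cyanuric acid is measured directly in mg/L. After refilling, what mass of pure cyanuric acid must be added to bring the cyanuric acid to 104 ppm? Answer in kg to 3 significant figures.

2.54 kg

After draining 43% and refilling: 140 × 0.57 + 30 × 0.43 = 92.7 ppm.
Deficit to target: 104 − 92.7 = 11.3 mg/L.
Mass: 11.3 mg/L × 225,000 L = 2542 g cyanuric acid.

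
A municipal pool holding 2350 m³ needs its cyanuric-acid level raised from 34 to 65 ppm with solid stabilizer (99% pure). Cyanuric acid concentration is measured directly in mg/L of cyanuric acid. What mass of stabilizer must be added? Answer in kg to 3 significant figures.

73.6 kg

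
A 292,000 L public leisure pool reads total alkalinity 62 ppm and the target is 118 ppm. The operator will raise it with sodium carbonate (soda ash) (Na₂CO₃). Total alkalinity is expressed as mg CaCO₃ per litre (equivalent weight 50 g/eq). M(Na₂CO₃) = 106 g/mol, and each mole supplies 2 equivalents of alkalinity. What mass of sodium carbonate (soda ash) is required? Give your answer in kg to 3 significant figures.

Alkalinity to add: (118 − 62) = 56 mg/L as CaCO₃ × 292,000 L = 16,350 g as CaCO₃.
Equivalents: 16,350 g ÷ 50 g/eq = 327 eq.
Each mole of Na₂CO₃ supplies 2 eq, so 327 / 2 = 163.5 mol.
Mass: 163.5 mol × 106 g/mol = 17,330 g.

17.3 kg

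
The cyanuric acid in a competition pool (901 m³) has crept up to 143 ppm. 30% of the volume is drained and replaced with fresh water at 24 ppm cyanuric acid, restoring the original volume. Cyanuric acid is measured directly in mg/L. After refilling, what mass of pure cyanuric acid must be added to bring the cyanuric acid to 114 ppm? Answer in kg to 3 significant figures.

6.04 kg

Volume: 901 m³ = 901,000 L.
After draining 30% and refilling: 143 × 0.70 + 24 × 0.30 = 107.3 ppm.
Deficit to target: 114 − 107.3 = 6.7 mg/L.
Mass: 6.7 mg/L × 901,000 L = 6037 g cyanuric acid.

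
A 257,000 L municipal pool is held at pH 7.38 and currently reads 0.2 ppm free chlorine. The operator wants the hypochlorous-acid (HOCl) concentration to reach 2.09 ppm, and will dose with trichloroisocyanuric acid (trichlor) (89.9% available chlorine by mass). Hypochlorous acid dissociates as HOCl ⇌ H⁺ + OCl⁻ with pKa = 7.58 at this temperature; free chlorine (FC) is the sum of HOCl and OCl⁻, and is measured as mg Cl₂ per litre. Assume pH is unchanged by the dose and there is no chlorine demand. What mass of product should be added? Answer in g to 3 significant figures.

[OCl⁻]/[HOCl] = 10^(pH − pKa) = 10^(7.38 − 7.58) = 0.631; fraction as HOCl = 1/(1 + 0.631) = 0.6131.
Free chlorine required for 2.09 ppm HOCl: 2.09 / 0.6131 = 3.409 ppm.
FC to add: 3.409 − 0.2 = 3.209 mg/L as Cl₂.
Cl₂ equivalent: 3.209 mg/L × 257,000 L = 824.6 g.
Product at 89.9% available Cl: 824.6 / 0.899 = 917.3 g.

917 g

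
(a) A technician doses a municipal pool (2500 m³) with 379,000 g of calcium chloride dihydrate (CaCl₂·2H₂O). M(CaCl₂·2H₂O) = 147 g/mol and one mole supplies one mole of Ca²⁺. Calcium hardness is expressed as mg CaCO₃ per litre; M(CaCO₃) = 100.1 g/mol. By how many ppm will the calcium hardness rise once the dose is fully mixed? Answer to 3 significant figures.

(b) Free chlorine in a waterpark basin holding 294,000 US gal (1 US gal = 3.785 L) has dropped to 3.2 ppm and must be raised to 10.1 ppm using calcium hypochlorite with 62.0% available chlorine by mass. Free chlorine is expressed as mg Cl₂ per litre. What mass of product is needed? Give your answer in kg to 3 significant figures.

(a) Volume: 2500 m³ = 2,500,000 L.
(a) Moles of Ca²⁺: 379,000 g ÷ 147 g/mol = 2578 mol.
(a) As CaCO₃: 2578 mol × 100.1 g/mol = 258,100 g.
(a) Rise: 258,100 g / 2,500,000 L × 1000 = 103.2 mg/L.

(b) Volume: 294,000 US gal × 3.785 L/gal = 1,112,790 L.
(b) Chlorine deficit: 10.1 − 3.2 = 6.9 ppm = 6.9 mg/L as Cl₂.
(b) Cl₂ equivalent needed: 6.9 mg/L × 1,112,790 L = 7,678,000 mg = 7678 g.
(b) Product at 62.0% available chlorine: 7678 / 0.62 = 12,380 g.

(a) 103 ppm; (b) 12.4 kg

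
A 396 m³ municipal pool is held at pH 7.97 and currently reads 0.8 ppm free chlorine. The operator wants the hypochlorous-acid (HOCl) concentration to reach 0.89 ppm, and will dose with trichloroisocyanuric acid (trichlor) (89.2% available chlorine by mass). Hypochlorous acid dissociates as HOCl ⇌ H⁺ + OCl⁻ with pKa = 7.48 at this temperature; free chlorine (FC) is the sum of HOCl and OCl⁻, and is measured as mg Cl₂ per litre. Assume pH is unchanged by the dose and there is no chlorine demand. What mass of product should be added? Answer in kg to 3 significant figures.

Volume: 396 m³ = 396,000 L.
[OCl⁻]/[HOCl] = 10^(pH − pKa) = 10^(7.97 − 7.48) = 3.09; fraction as HOCl = 1/(1 + 3.09) = 0.2445.
Free chlorine required for 0.89 ppm HOCl: 0.89 / 0.2445 = 3.64 ppm.
FC to add: 3.64 − 0.8 = 2.84 mg/L as Cl₂.
Cl₂ equivalent: 2.84 mg/L × 396,000 L = 1125 g.
Product at 89.2% available Cl: 1125 / 0.892 = 1261 g.

1.26 kg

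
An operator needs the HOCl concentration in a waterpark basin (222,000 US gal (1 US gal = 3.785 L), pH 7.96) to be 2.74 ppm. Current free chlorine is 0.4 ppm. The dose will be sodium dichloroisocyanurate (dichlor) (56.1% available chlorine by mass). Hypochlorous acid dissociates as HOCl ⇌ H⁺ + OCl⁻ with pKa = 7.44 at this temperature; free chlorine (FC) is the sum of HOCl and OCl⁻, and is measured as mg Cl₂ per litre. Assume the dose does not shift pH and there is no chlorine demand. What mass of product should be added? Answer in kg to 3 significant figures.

17.1 kg

Volume: 222,000 US gal × 3.785 L/gal = 840,270 L.
[OCl⁻]/[HOCl] = 10^(pH − pKa) = 10^(7.96 − 7.44) = 3.311; fraction as HOCl = 1/(1 + 3.311) = 0.2319.
Free chlorine required for 2.74 ppm HOCl: 2.74 / 0.2319 = 11.81 ppm.
FC to add: 11.81 − 0.4 = 11.41 mg/L as Cl₂.
Cl₂ equivalent: 11.41 mg/L × 840,270 L = 9590 g.
Product at 56.1% available Cl: 9590 / 0.561 = 17,090 g.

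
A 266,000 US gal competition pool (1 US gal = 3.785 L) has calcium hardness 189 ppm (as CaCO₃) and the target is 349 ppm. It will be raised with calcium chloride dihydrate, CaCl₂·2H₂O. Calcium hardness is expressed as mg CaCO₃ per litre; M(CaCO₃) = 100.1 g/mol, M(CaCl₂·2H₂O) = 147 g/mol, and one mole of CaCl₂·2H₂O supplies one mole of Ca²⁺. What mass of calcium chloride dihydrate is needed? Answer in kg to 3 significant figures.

Volume: 266,000 US gal × 3.785 L/gal = 1,006,810 L.
Hardness to add: (349 − 189) = 160 mg/L as CaCO₃ × 1,006,810 L = 161,100 g as CaCO₃.
Moles of Ca²⁺ (1 mol Ca²⁺ ≡ 1 mol CaCO₃): 161,100 / 100.1 g/mol = 1609 mol.
Mass of CaCl₂·2H₂O: 1609 × 147 = 236,600 g.

237 kg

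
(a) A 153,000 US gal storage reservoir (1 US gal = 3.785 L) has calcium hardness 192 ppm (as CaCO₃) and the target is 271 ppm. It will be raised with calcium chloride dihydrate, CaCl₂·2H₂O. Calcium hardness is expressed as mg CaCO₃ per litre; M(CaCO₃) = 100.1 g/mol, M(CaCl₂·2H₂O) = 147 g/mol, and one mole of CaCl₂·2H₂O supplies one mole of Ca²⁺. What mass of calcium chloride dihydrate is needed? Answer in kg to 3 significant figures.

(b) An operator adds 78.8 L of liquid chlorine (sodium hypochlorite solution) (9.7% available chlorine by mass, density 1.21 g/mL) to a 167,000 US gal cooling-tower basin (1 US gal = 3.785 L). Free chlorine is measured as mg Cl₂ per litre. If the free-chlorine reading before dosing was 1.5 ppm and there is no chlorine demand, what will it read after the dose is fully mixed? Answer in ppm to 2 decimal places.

(a) Volume: 153,000 US gal × 3.785 L/gal = 579,105 L.
(a) Hardness to add: (271 − 192) = 79 mg/L as CaCO₃ × 579,105 L = 45,750 g as CaCO₃.
(a) Moles of Ca²⁺ (1 mol Ca²⁺ ≡ 1 mol CaCO₃): 45,750 / 100.1 g/mol = 457 mol.
(a) Mass of CaCl₂·2H₂O: 457 × 147 = 67,180 g.

(b) Volume: 167,000 US gal × 3.785 L/gal = 632,095 L.
(b) Mass of solution: 78.8 L × 1000 mL/L × 1.21 g/mL = 95,350 g.
(b) Available chlorine delivered: 95,350 g × 0.097 = 9249 g as Cl₂.
(b) Concentration rise: 9249 g / 632,095 L = 14.63 mg/L = 14.63 ppm.
(b) Final FC: 1.5 + 14.63 = 16.13 ppm.

(a) 67.2 kg; (b) 16.13 ppm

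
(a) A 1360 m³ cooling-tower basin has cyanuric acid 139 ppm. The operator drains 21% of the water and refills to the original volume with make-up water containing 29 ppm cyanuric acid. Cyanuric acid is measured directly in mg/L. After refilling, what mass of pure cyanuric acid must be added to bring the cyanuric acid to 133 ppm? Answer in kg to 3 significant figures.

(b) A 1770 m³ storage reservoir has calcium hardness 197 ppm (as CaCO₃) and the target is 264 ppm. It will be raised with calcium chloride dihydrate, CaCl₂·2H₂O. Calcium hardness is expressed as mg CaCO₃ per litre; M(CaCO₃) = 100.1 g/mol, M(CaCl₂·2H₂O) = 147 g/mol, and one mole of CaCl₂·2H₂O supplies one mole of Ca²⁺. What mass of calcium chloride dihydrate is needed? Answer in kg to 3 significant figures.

(a) 23.3 kg; (b) 174 kg

(a) Volume: 1360 m³ = 1,360,000 L.
(a) After draining 21% and refilling: 139 × 0.79 + 29 × 0.21 = 115.9 ppm.
(a) Deficit to target: 133 − 115.9 = 17.1 mg/L.
(a) Mass: 17.1 mg/L × 1,360,000 L = 23,260 g cyanuric acid.

(b) Volume: 1770 m³ = 1,770,000 L.
(b) Hardness to add: (264 − 197) = 67 mg/L as CaCO₃ × 1,770,000 L = 118,600 g as CaCO₃.
(b) Moles of Ca²⁺ (1 mol Ca²⁺ ≡ 1 mol CaCO₃): 118,600 / 100.1 g/mol = 1185 mol.
(b) Mass of CaCl₂·2H₂O: 1185 × 147 = 174,200 g.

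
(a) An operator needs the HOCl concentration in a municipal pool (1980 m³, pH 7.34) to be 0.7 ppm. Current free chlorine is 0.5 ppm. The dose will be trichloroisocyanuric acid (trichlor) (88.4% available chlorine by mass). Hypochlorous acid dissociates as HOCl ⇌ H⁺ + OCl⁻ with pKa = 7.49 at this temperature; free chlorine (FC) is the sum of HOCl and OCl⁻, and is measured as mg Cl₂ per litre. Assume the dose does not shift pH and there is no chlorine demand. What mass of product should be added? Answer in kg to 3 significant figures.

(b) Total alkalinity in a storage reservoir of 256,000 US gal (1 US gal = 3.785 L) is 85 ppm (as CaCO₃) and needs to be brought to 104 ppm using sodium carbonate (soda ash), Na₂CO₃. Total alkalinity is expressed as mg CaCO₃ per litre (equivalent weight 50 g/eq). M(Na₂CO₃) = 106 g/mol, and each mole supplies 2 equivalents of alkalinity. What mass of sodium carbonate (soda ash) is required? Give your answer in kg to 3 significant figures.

(a) 1.56 kg; (b) 19.5 kg

(a) Volume: 1980 m³ = 1,980,000 L.
(a) [OCl⁻]/[HOCl] = 10^(pH − pKa) = 10^(7.34 − 7.49) = 0.7079; fraction as HOCl = 1/(1 + 0.7079) = 0.5855.
(a) Free chlorine required for 0.7 ppm HOCl: 0.7 / 0.5855 = 1.196 ppm.
(a) FC to add: 1.196 − 0.5 = 0.6956 mg/L as Cl₂.
(a) Cl₂ equivalent: 0.6956 mg/L × 1,980,000 L = 1377 g.
(a) Product at 88.4% available Cl: 1377 / 0.884 = 1558 g.

(b) Volume: 256,000 US gal × 3.785 L/gal = 968,960 L.
(b) Alkalinity to add: (104 − 85) = 19 mg/L as CaCO₃ × 968,960 L = 18,410 g as CaCO₃.
(b) Equivalents: 18,410 g ÷ 50 g/eq = 368.2 eq.
(b) Each mole of Na₂CO₃ supplies 2 eq, so 368.2 / 2 = 184.1 mol.
(b) Mass: 184.1 mol × 106 g/mol = 19,510 g.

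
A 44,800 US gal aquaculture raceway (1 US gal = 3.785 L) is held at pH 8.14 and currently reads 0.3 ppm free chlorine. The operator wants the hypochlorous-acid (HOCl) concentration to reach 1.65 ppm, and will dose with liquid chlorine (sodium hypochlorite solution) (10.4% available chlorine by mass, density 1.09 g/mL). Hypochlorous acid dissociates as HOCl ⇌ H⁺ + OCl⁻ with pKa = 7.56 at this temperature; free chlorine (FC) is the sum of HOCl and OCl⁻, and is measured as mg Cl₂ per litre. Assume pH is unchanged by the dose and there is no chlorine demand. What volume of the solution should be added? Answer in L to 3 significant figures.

Volume: 44,800 US gal × 3.785 L/gal = 169,568 L.
[OCl⁻]/[HOCl] = 10^(pH − pKa) = 10^(8.14 − 7.56) = 3.802; fraction as HOCl = 1/(1 + 3.802) = 0.2083.
Free chlorine required for 1.65 ppm HOCl: 1.65 / 0.2083 = 7.923 ppm.
FC to add: 7.923 − 0.3 = 7.623 mg/L as Cl₂.
Cl₂ equivalent: 7.623 mg/L × 169,568 L = 1293 g.
Product at 10.4% available Cl: 1293 / 0.104 = 12,430 g.
Volume: 12,430 g ÷ 1.09 g/mL = 11,400 mL.

11.4 L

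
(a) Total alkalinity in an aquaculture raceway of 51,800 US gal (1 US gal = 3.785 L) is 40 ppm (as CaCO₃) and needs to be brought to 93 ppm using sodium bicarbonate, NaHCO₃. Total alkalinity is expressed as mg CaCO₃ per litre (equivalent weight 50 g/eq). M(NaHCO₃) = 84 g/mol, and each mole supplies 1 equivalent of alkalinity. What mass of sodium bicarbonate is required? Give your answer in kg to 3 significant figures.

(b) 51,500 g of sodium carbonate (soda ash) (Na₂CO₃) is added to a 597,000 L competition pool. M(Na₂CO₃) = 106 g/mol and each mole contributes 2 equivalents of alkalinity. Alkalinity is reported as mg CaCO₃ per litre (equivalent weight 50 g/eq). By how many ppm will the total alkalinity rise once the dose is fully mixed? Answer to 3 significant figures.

(a) 17.5 kg; (b) 81.4 ppm

(a) Volume: 51,800 US gal × 3.785 L/gal = 196,063 L.
(a) Alkalinity to add: (93 − 40) = 53 mg/L as CaCO₃ × 196,063 L = 10,390 g as CaCO₃.
(a) Equivalents: 10,390 g ÷ 50 g/eq = 207.8 eq.
(a) NaHCO₃ supplies 1 eq per mole → 207.8 mol.
(a) Mass: 207.8 mol × 84 g/mol = 17,460 g.

(b) Moles of Na₂CO₃: 51,500 g ÷ 106 g/mol = 485.8 mol → 971.7 eq of alkalinity.
(b) As CaCO₃: 971.7 eq × 50 g/eq = 48,580 g.
(b) Rise: 48,580 g / 597,000 L × 1000 = 81.38 mg/L.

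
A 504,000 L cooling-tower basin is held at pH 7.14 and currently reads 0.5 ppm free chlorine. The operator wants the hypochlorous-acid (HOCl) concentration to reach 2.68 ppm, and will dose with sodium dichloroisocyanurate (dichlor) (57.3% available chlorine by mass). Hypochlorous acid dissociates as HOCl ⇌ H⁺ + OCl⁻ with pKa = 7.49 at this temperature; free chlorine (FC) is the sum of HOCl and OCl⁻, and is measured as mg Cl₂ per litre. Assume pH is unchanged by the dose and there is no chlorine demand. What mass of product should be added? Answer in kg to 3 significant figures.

2.97 kg

[OCl⁻]/[HOCl] = 10^(pH − pKa) = 10^(7.14 − 7.49) = 0.4467; fraction as HOCl = 1/(1 + 0.4467) = 0.6912.
Free chlorine required for 2.68 ppm HOCl: 2.68 / 0.6912 = 3.877 ppm.
FC to add: 3.877 − 0.5 = 3.377 mg/L as Cl₂.
Cl₂ equivalent: 3.377 mg/L × 504,000 L = 1702 g.
Product at 57.3% available Cl: 1702 / 0.573 = 2970 g.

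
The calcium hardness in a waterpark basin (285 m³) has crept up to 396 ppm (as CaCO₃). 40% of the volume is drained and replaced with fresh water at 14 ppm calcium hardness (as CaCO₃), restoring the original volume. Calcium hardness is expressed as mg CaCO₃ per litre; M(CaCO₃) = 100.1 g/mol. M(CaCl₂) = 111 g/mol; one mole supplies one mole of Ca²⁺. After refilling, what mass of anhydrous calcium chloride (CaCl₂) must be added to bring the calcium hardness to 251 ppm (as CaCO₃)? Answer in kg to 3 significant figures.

2.47 kg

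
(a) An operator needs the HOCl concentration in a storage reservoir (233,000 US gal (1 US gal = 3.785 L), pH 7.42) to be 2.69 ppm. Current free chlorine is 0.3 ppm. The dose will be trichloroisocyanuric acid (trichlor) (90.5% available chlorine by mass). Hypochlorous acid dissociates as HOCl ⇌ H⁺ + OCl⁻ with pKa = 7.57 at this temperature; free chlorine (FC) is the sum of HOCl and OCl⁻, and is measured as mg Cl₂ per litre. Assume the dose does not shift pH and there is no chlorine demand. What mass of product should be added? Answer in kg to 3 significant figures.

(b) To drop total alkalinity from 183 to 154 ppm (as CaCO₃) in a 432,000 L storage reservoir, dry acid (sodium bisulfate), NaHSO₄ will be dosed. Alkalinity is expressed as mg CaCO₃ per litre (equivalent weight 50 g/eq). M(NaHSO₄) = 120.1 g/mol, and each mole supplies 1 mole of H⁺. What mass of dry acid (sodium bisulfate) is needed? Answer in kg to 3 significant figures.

(a) 4.18 kg; (b) 30.1 kg

(a) Volume: 233,000 US gal × 3.785 L/gal = 881,905 L.
(a) [OCl⁻]/[HOCl] = 10^(pH − pKa) = 10^(7.42 − 7.57) = 0.7079; fraction as HOCl = 1/(1 + 0.7079) = 0.5855.
(a) Free chlorine required for 2.69 ppm HOCl: 2.69 / 0.5855 = 4.594 ppm.
(a) FC to add: 4.594 − 0.3 = 4.294 mg/L as Cl₂.
(a) Cl₂ equivalent: 4.294 mg/L × 881,905 L = 3787 g.
(a) Product at 90.5% available Cl: 3787 / 0.905 = 4185 g.

(b) Alkalinity to neutralize: (183 − 154) = 29 mg/L as CaCO₃ × 432,000 L = 12,530 g as CaCO₃.
(b) Equivalents of H⁺ required: 12,530 ÷ 50 g/eq = 250.6 eq = 250.6 mol NaHSO₄.
(b) Mass of NaHSO₄: 250.6 × 120.1 = 30,090 g.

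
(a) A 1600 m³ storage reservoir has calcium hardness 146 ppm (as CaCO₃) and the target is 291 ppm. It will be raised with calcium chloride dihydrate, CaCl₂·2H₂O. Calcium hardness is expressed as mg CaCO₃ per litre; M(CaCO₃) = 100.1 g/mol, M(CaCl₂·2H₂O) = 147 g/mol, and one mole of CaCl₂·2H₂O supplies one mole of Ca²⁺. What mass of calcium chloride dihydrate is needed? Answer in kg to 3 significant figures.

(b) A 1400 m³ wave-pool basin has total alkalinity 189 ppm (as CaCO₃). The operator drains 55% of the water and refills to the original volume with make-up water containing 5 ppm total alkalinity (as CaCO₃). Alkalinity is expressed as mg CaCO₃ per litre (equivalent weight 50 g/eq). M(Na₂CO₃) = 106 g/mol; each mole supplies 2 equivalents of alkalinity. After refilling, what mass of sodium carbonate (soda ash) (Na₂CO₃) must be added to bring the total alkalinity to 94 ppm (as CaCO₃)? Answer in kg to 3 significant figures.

(a) Volume: 1600 m³ = 1,600,000 L.
(a) Hardness to add: (291 − 146) = 145 mg/L as CaCO₃ × 1,600,000 L = 232,000 g as CaCO₃.
(a) Moles of Ca²⁺ (1 mol Ca²⁺ ≡ 1 mol CaCO₃): 232,000 / 100.1 g/mol = 2318 mol.
(a) Mass of CaCl₂·2H₂O: 2318 × 147 = 340,700 g.

(b) Volume: 1400 m³ = 1,400,000 L.
(b) After draining 55% and refilling: 189 × 0.45 + 5 × 0.55 = 87.8 ppm.
(b) Deficit to target: 94 − 87.8 = 6.2 mg/L.
(b) As CaCO₃: 6.2 mg/L × 1,400,000 L = 8680 g; ÷ 50 g/eq ÷ 2 = 86.8 mol Na₂CO₃.
(b) Mass: 86.8 × 106 = 9201 g.

(a) 341 kg; (b) 9.20 kg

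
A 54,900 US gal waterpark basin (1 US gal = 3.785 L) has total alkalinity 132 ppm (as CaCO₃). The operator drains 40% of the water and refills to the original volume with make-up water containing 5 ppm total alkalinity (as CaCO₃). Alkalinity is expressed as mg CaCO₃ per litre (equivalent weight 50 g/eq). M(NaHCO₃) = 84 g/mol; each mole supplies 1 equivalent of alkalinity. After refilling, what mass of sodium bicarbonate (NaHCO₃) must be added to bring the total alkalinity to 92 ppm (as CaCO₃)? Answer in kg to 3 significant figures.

Volume: 54,900 US gal × 3.785 L/gal = 207,796 L.
After draining 40% and refilling: 132 × 0.60 + 5 × 0.40 = 81.2 ppm.
Deficit to target: 92 − 81.2 = 10.8 mg/L.
As CaCO₃: 10.8 mg/L × 207,796 L = 2244 g; ÷ 50 g/eq ÷ 1 = 44.88 mol NaHCO₃.
Mass: 44.88 × 84 = 3770 g.

3.77 kg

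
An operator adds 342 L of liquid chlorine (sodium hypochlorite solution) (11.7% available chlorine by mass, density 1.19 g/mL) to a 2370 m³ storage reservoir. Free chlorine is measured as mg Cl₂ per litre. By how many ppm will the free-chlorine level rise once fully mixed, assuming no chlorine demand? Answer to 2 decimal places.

Volume: 2370 m³ = 2,370,000 L.
Mass of solution: 342 L × 1000 mL/L × 1.19 g/mL = 407,000 g.
Available chlorine delivered: 407,000 g × 0.117 = 47,620 g as Cl₂.
Concentration rise: 47,620 g / 2,370,000 L = 20.09 mg/L = 20.09 ppm.

20.09 ppm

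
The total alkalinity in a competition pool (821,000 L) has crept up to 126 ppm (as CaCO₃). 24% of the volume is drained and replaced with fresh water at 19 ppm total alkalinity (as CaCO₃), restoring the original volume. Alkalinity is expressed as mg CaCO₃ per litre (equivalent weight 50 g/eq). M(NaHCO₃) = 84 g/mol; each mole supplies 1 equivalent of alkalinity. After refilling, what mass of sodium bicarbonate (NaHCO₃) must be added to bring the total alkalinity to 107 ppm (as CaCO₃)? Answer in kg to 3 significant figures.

After draining 24% and refilling: 126 × 0.76 + 19 × 0.24 = 100.32 ppm.
Deficit to target: 107 − 100.32 = 6.68 mg/L.
As CaCO₃: 6.68 mg/L × 821,000 L = 5484 g; ÷ 50 g/eq ÷ 1 = 109.7 mol NaHCO₃.
Mass: 109.7 × 84 = 9214 g.

9.21 kg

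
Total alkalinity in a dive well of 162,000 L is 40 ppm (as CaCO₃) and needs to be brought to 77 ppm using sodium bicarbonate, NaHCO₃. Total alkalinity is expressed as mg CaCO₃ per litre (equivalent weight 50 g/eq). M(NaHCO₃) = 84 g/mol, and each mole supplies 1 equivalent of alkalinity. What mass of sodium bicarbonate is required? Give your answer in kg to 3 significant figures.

10.1 kg

Alkalinity to add: (77 − 40) = 37 mg/L as CaCO₃ × 162,000 L = 5994 g as CaCO₃.
Equivalents: 5994 g ÷ 50 g/eq = 119.9 eq.
NaHCO₃ supplies 1 eq per mole → 119.9 mol.
Mass: 119.9 mol × 84 g/mol = 10,070 g.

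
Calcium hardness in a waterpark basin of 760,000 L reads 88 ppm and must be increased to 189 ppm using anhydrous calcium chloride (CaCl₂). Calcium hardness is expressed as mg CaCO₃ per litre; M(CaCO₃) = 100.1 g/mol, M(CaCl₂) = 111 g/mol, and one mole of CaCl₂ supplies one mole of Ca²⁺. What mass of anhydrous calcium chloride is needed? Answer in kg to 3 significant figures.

85.1 kg

Hardness to add: (189 − 88) = 101 mg/L as CaCO₃ × 760,000 L = 76,760 g as CaCO₃.
Moles of Ca²⁺ (1 mol Ca²⁺ ≡ 1 mol CaCO₃): 76,760 / 100.1 g/mol = 766.8 mol.
Mass of CaCl₂: 766.8 × 111 = 85,120 g.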